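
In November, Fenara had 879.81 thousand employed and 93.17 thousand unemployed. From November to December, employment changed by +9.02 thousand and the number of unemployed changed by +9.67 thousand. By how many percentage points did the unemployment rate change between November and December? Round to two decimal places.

November: labor force = 879.81 + 93.17 = 972.98; u = 93.17/972.98 = 9.58%.
December: labor force = 888.83 + 102.84 = 991.67; u = 102.84/991.67 = 10.37%.
Change = 10.37% − 9.58% = +0.79 pp.

The unemployment rate changed by +0.79 percentage points.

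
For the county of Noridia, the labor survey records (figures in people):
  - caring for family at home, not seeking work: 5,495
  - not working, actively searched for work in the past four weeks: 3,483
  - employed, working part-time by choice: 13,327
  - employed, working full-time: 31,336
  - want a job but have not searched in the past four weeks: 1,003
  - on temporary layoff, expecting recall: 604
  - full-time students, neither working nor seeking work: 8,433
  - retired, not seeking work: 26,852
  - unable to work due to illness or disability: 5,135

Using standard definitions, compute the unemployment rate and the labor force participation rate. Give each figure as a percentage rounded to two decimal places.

Unemployment rate ≈ 8.38%; labor force participation rate ≈ 50.96%.

Employed = 13,327 + 31,336 = 44,663.
Unemployed = 3,483 + 604 = 4,087 (jobless and actively searching, or on temporary layoff).
Labor force = 44,663 + 4,087 = 48,750.
Not in labor force = 5,495 + 1,003 + 8,433 + 26,852 + 5,135 = 46,918 (those not working and not actively searching are outside the labor force — including those who want a job but have given up searching).
Civilian working-age population = 48,750 + 46,918 = 95,668.
Unemployment rate = 4,087 / 48,750 = 8.38%.
Labor force participation rate = 48,750 / 95,668 = 50.96%.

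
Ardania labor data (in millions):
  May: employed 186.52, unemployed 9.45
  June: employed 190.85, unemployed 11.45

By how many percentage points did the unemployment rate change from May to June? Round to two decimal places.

May: labor force = 186.52 + 9.45 = 195.97; u = 9.45/195.97 = 4.82%.
June: labor force = 190.85 + 11.45 = 202.30; u = 11.45/202.30 = 5.66%.
Change = 5.66% − 4.82% = +0.84 pp.

The unemployment rate changed by +0.84 percentage points.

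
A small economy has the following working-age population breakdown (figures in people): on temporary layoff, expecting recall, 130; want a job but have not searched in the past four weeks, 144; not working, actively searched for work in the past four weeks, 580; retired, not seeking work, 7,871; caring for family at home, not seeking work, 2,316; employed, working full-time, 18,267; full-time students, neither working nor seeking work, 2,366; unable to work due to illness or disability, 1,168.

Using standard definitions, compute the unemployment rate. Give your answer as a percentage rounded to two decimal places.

Employed = 18,267.
Unemployed = 130 + 580 = 710 (jobless and actively searching, or on temporary layoff).
Labor force = 18,267 + 710 = 18,977.
Unemployment rate = 710 / 18,977 = 3.74%.

Unemployment rate ≈ 3.74%.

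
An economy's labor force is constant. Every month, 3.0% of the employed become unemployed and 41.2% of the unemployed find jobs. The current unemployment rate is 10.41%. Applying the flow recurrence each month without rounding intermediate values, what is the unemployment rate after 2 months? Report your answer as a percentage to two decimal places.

With a fixed labor force, u_{t+1} = u_t + s·(1−u_t) − f·u_t = u_t·(1−s−f) + s.
Here 1−s−f = 0.558 and s = 0.030.
u_1 = 0.104100 × 0.558 + 0.030 = 0.088088.
u_2 = 0.088088 × 0.558 + 0.030 = 0.079153.

Unemployment rate after two months ≈ 7.92%.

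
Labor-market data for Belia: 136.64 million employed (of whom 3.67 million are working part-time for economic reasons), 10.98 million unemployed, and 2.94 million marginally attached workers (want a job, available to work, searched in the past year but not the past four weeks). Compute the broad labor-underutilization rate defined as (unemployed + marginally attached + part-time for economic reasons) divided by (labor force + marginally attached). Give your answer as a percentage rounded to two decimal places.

Broad underutilization rate ≈ 11.68%.

Labor force = 136.64 + 10.98 = 147.62 million.
Numerator = 10.98 + 2.94 + 3.67 = 17.59 million.
Denominator = 147.62 + 2.94 = 150.56 million.
Broad rate = 17.59 / 150.56 = 11.68%.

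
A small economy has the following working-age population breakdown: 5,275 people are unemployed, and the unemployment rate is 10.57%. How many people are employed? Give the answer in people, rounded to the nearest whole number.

Labor force = U / u = 5,275 / 0.1057 ≈ 49,905.
Employed = labor force − unemployed = 49,905 − 5,275 = 44,630.

About 44,630 are employed.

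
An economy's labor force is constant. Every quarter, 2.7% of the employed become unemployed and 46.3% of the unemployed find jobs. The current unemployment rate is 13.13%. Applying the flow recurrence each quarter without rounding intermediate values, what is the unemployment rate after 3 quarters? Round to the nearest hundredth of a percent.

With a fixed labor force, u_{t+1} = u_t + s·(1−u_t) − f·u_t = u_t·(1−s−f) + s.
Here 1−s−f = 0.510 and s = 0.027.
u_1 = 0.131300 × 0.510 + 0.027 = 0.093963.
u_2 = 0.093963 × 0.510 + 0.027 = 0.074921.
u_3 = 0.074921 × 0.510 + 0.027 = 0.065210.

Unemployment rate after three quarters ≈ 6.52%.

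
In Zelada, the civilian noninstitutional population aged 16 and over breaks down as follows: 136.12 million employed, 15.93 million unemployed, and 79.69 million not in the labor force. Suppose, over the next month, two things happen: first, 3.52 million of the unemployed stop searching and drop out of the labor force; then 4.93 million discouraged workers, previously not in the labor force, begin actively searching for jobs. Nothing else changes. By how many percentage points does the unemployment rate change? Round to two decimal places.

The unemployment rate changes by +0.82 percentage points.

Initially, labor force = 136.12 + 15.93 = 152.05 million, so u = 15.93/152.05 = 10.48%.
After the first change, unemployed and labor force both fall by 3.52 → E = 136.12, U = 12.41, labor force = 148.53 million.
After the second change, unemployed and labor force both rise by 4.93 → E = 136.12, U = 17.34, labor force = 153.46 million.
New unemployment rate = 17.34 / 153.46 = 11.30%.
Change = 11.30% − 10.48% = +0.82 percentage points.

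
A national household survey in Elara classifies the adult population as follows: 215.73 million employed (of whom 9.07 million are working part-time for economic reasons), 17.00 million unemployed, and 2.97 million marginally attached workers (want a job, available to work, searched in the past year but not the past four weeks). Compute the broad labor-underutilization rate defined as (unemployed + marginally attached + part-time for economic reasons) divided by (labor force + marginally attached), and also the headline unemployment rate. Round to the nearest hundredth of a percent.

Broad underutilization rate ≈ 12.32%; headline unemployment rate ≈ 7.30%.

Labor force = 215.73 + 17.00 = 232.73 million.
Numerator = 17.00 + 2.97 + 9.07 = 29.04 million.
Denominator = 232.73 + 2.97 = 235.70 million.
Broad rate = 29.04 / 235.70 = 12.32%.
Headline unemployment rate = 17.00 / 232.73 = 7.30%.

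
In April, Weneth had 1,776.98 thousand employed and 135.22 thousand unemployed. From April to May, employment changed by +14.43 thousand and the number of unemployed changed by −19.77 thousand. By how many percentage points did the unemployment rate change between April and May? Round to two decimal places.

The unemployment rate changed by −1.02 percentage points.

April: labor force = 1,776.98 + 135.22 = 1,912.20; u = 135.22/1,912.20 = 7.07%.
May: labor force = 1,791.41 + 115.45 = 1,906.86; u = 115.45/1,906.86 = 6.05%.
Change = 6.05% − 7.07% = −1.02 pp.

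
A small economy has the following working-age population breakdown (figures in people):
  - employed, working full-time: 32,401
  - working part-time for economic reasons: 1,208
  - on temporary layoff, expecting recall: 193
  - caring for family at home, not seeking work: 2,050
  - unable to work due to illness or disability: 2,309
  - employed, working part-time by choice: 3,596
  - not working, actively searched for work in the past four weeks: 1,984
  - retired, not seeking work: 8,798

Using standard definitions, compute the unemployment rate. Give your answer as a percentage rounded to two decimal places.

Employed = 32,401 + 1,208 + 3,596 = 37,205 (anyone who worked, including part-time for economic reasons, counts as employed).
Unemployed = 193 + 1,984 = 2,177 (jobless and actively searching, or on temporary layoff).
Labor force = 37,205 + 2,177 = 39,382.
Unemployment rate = 2,177 / 39,382 = 5.53%.

Unemployment rate ≈ 5.53%.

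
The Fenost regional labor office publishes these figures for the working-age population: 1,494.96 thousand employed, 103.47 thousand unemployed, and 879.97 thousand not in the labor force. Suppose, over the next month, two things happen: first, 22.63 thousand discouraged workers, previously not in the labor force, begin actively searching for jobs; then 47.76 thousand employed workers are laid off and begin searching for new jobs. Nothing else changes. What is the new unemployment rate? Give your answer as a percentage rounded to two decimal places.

New unemployment rate ≈ 10.73%.

Initially, labor force = 1,494.96 + 103.47 = 1,598.43 thousand, so u = 103.47/1,598.43 = 6.47%.
After the first change, unemployed and labor force both rise by 22.63 → E = 1,494.96, U = 126.10, labor force = 1,621.06 thousand.
After the second change, employed falls and unemployed rises by 47.76; labor force unchanged → E = 1,447.20, U = 173.86, labor force = 1,621.06 thousand.
New unemployment rate = 173.86 / 1,621.06 = 10.73%.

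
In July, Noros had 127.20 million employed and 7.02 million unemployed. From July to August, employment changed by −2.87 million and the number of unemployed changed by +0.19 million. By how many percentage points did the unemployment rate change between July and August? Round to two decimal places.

July: labor force = 127.20 + 7.02 = 134.22; u = 7.02/134.22 = 5.23%.
August: labor force = 124.33 + 7.21 = 131.54; u = 7.21/131.54 = 5.48%.
Change = 5.48% − 5.23% = +0.25 pp.

The unemployment rate changed by +0.25 percentage points.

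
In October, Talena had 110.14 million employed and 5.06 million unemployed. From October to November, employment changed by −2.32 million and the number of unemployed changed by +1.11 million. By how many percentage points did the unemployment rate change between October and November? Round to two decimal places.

The unemployment rate changed by +1.02 percentage points.

October: labor force = 110.14 + 5.06 = 115.20; u = 5.06/115.20 = 4.39%.
November: labor force = 107.82 + 6.17 = 113.99; u = 6.17/113.99 = 5.41%.
Change = 5.41% − 4.39% = +1.02 pp.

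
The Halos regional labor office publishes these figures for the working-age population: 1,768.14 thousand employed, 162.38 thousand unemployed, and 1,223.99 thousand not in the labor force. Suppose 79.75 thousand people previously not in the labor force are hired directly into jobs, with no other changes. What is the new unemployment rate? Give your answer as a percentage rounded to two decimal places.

Initially, labor force = 1,768.14 + 162.38 = 1,930.52 thousand, so u = 162.38/1,930.52 = 8.41%.
After the change, employed and labor force both rise by 79.75; unemployed unchanged → E = 1,847.89, U = 162.38, labor force = 2,010.27 thousand.
New unemployment rate = 162.38 / 2,010.27 = 8.08%.

New unemployment rate ≈ 8.08%.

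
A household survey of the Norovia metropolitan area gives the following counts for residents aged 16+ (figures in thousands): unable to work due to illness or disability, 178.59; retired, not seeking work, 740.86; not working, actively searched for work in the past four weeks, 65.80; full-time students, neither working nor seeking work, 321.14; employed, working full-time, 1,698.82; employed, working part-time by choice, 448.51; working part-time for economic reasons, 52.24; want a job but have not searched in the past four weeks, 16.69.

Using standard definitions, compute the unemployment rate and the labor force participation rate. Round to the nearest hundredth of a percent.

Employed = 1,698.82 + 448.51 + 52.24 = 2,199.57 thousand (anyone who worked, including part-time for economic reasons, counts as employed).
Unemployed = 65.80 thousand.
Labor force = 2,199.57 + 65.80 = 2,265.37 thousand.
Not in labor force = 178.59 + 740.86 + 321.14 + 16.69 = 1,257.28 thousand (those not working and not actively searching are outside the labor force — including those who want a job but have given up searching).
Civilian working-age population = 2,265.37 + 1,257.28 = 3,522.65 thousand.
Unemployment rate = 65.80 / 2,265.37 = 2.90%.
Labor force participation rate = 2,265.37 / 3,522.65 = 64.31%.

Unemployment rate ≈ 2.90%; labor force participation rate ≈ 64.31%.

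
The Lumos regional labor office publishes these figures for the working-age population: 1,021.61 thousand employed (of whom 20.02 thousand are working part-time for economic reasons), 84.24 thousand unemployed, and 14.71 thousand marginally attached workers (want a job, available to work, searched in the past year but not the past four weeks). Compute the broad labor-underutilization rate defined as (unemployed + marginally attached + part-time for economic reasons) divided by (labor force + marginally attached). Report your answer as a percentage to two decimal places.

Broad underutilization rate ≈ 10.62%.

Labor force = 1,021.61 + 84.24 = 1,105.85 thousand.
Numerator = 84.24 + 14.71 + 20.02 = 118.97 thousand.
Denominator = 1,105.85 + 14.71 = 1,120.56 thousand.
Broad rate = 118.97 / 1,120.56 = 10.62%.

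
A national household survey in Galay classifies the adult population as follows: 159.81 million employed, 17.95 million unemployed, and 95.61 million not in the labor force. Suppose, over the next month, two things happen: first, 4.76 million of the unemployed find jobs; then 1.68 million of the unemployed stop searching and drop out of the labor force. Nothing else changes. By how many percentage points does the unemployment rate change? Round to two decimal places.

The unemployment rate changes by −3.56 percentage points.

Initially, labor force = 159.81 + 17.95 = 177.76 million, so u = 17.95/177.76 = 10.10%.
After the first change, unemployed falls and employed rises by 4.76; labor force unchanged → E = 164.57, U = 13.19, labor force = 177.76 million.
After the second change, unemployed and labor force both fall by 1.68 → E = 164.57, U = 11.51, labor force = 176.08 million.
New unemployment rate = 11.51 / 176.08 = 6.54%.
Change = 6.54% − 10.10% = −3.56 percentage points.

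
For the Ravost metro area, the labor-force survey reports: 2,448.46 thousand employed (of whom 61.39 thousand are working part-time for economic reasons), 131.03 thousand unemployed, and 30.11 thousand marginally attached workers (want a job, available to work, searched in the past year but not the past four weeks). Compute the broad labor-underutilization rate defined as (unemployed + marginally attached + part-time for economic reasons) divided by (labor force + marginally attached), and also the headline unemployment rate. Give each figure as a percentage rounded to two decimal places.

Labor force = 2,448.46 + 131.03 = 2,579.49 thousand.
Numerator = 131.03 + 30.11 + 61.39 = 222.53 thousand.
Denominator = 2,579.49 + 30.11 = 2,609.60 thousand.
Broad rate = 222.53 / 2,609.60 = 8.53%.
Headline unemployment rate = 131.03 / 2,579.49 = 5.08%.

Broad underutilization rate ≈ 8.53%; headline unemployment rate ≈ 5.08%.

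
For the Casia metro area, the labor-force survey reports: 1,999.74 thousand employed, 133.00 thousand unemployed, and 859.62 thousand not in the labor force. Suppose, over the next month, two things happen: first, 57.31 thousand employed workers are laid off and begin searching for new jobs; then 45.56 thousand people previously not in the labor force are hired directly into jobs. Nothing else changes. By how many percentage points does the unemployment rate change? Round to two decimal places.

Initially, labor force = 1,999.74 + 133.00 = 2,132.74 thousand, so u = 133.00/2,132.74 = 6.24%.
After the first change, employed falls and unemployed rises by 57.31; labor force unchanged → E = 1,942.43, U = 190.31, labor force = 2,132.74 thousand.
After the second change, employed and labor force both rise by 45.56; unemployed unchanged → E = 1,987.99, U = 190.31, labor force = 2,178.30 thousand.
New unemployment rate = 190.31 / 2,178.30 = 8.74%.
Change = 8.74% − 6.24% = +2.50 percentage points.

The unemployment rate changes by +2.50 percentage points.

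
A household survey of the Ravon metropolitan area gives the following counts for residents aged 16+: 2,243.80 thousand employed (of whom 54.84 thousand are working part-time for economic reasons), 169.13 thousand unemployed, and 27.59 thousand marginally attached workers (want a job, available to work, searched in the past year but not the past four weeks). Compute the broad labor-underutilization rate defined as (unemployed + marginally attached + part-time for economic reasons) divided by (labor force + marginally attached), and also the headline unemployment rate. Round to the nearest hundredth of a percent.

Labor force = 2,243.80 + 169.13 = 2,412.93 thousand.
Numerator = 169.13 + 27.59 + 54.84 = 251.56 thousand.
Denominator = 2,412.93 + 27.59 = 2,440.52 thousand.
Broad rate = 251.56 / 2,440.52 = 10.31%.
Headline unemployment rate = 169.13 / 2,412.93 = 7.01%.

Broad underutilization rate ≈ 10.31%; headline unemployment rate ≈ 7.01%.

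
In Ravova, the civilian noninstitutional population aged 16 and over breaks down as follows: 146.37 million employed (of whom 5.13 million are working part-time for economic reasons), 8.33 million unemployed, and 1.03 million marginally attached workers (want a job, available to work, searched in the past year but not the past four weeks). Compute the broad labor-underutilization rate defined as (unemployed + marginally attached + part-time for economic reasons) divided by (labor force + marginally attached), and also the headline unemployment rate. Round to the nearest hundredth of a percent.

Broad underutilization rate ≈ 9.30%; headline unemployment rate ≈ 5.38%.

Labor force = 146.37 + 8.33 = 154.70 million.
Numerator = 8.33 + 1.03 + 5.13 = 14.49 million.
Denominator = 154.70 + 1.03 = 155.73 million.
Broad rate = 14.49 / 155.73 = 9.30%.
Headline unemployment rate = 8.33 / 154.70 = 5.38%.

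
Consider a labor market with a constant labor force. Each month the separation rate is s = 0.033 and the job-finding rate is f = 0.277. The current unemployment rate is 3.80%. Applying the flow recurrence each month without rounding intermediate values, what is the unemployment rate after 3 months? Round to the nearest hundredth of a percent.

With a fixed labor force, u_{t+1} = u_t + s·(1−u_t) − f·u_t = u_t·(1−s−f) + s.
Here 1−s−f = 0.690 and s = 0.033.
u_1 = 0.038000 × 0.690 + 0.033 = 0.059220.
u_2 = 0.059220 × 0.690 + 0.033 = 0.073862.
u_3 = 0.073862 × 0.690 + 0.033 = 0.083965.

Unemployment rate after three months ≈ 8.40%.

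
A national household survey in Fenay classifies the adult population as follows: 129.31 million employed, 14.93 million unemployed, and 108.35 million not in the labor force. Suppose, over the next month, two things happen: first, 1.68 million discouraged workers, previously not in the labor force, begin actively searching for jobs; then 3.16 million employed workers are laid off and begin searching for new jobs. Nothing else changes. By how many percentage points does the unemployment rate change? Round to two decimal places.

Initially, labor force = 129.31 + 14.93 = 144.24 million, so u = 14.93/144.24 = 10.35%.
After the first change, unemployed and labor force both rise by 1.68 → E = 129.31, U = 16.61, labor force = 145.92 million.
After the second change, employed falls and unemployed rises by 3.16; labor force unchanged → E = 126.15, U = 19.77, labor force = 145.92 million.
New unemployment rate = 19.77 / 145.92 = 13.55%.
Change = 13.55% − 10.35% = +3.20 percentage points.

The unemployment rate changes by +3.20 percentage points.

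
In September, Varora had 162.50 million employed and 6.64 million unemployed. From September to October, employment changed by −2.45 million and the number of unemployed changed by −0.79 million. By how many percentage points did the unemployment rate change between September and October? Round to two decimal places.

The unemployment rate changed by −0.40 percentage points.

September: labor force = 162.50 + 6.64 = 169.14; u = 6.64/169.14 = 3.93%.
October: labor force = 160.05 + 5.85 = 165.90; u = 5.85/165.90 = 3.53%.
Change = 3.53% − 3.93% = −0.40 pp.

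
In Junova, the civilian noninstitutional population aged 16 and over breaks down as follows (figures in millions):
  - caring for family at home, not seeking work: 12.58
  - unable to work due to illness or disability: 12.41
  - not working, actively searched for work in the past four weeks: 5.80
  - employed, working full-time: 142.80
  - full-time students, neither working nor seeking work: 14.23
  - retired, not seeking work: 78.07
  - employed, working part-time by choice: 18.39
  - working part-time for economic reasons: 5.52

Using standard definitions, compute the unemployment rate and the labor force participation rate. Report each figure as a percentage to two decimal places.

Unemployment rate ≈ 3.36%; labor force participation rate ≈ 59.53%.

Employed = 142.80 + 18.39 + 5.52 = 166.71 million (anyone who worked, including part-time for economic reasons, counts as employed).
Unemployed = 5.80 million.
Labor force = 166.71 + 5.80 = 172.51 million.
Not in labor force = 12.58 + 12.41 + 14.23 + 78.07 = 117.29 million (those not working and not actively searching are outside the labor force).
Civilian working-age population = 172.51 + 117.29 = 289.80 million.
Unemployment rate = 5.80 / 172.51 = 3.36%.
Labor force participation rate = 172.51 / 289.80 = 59.53%.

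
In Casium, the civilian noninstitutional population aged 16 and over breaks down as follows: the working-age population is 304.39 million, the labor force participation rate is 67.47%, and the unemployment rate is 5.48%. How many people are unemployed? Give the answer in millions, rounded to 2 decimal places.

About 11.25 million are unemployed.

Labor force = 0.6747 × 304.39 = 205.37 million.
Unemployed = 0.0548 × 205.37 ≈ 11.25 million.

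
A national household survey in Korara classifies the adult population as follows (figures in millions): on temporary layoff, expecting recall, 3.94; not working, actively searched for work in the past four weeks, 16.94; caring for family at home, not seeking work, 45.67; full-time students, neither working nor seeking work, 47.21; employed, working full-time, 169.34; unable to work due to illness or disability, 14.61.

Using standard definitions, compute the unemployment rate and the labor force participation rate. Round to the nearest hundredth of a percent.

Unemployment rate ≈ 10.98%; labor force participation rate ≈ 63.89%.

Employed = 169.34 million.
Unemployed = 3.94 + 16.94 = 20.88 million (jobless and actively searching, or on temporary layoff).
Labor force = 169.34 + 20.88 = 190.22 million.
Not in labor force = 45.67 + 47.21 + 14.61 = 107.49 million (those not working and not actively searching are outside the labor force).
Civilian working-age population = 190.22 + 107.49 = 297.71 million.
Unemployment rate = 20.88 / 190.22 = 10.98%.
Labor force participation rate = 190.22 / 297.71 = 63.89%.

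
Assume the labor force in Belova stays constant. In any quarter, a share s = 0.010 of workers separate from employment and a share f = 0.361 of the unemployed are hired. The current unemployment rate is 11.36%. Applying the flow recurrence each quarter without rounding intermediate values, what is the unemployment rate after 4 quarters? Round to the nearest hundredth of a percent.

With a fixed labor force, u_{t+1} = u_t + s·(1−u_t) − f·u_t = u_t·(1−s−f) + s.
Here 1−s−f = 0.629 and s = 0.010.
u_1 = 0.113600 × 0.629 + 0.010 = 0.081454.
u_2 = 0.081454 × 0.629 + 0.010 = 0.061235.
u_3 = 0.061235 × 0.629 + 0.010 = 0.048517.
u_4 = 0.048517 × 0.629 + 0.010 = 0.040517.

Unemployment rate after four quarters ≈ 4.05%.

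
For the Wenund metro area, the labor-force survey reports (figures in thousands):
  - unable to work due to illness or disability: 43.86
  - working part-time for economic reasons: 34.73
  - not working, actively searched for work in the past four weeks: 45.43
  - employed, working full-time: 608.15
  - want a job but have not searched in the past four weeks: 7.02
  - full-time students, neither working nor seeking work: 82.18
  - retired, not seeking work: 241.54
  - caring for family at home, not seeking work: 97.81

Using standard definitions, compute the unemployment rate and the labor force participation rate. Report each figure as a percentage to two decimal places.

Employed = 34.73 + 608.15 = 642.88 thousand (anyone who worked, including part-time for economic reasons, counts as employed).
Unemployed = 45.43 thousand.
Labor force = 642.88 + 45.43 = 688.31 thousand.
Not in labor force = 43.86 + 7.02 + 82.18 + 241.54 + 97.81 = 472.41 thousand (those not working and not actively searching are outside the labor force — including those who want a job but have given up searching).
Civilian working-age population = 688.31 + 472.41 = 1,160.72 thousand.
Unemployment rate = 45.43 / 688.31 = 6.60%.
Labor force participation rate = 688.31 / 1,160.72 = 59.30%.

Unemployment rate ≈ 6.60%; labor force participation rate ≈ 59.30%.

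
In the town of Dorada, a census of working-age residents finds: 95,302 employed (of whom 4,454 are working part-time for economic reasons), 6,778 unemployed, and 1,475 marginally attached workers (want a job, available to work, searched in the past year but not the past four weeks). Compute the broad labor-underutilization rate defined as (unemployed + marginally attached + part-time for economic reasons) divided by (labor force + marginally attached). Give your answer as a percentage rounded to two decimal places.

Labor force = 95,302 + 6,778 = 102,080.
Numerator = 6,778 + 1,475 + 4,454 = 12,707.
Denominator = 102,080 + 1,475 = 103,555.
Broad rate = 12,707 / 103,555 = 12.27%.

Broad underutilization rate ≈ 12.27%.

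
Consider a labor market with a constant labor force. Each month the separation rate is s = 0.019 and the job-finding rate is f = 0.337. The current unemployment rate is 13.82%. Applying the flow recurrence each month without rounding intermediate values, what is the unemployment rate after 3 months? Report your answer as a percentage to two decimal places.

Unemployment rate after three months ≈ 7.60%.

With a fixed labor force, u_{t+1} = u_t + s·(1−u_t) − f·u_t = u_t·(1−s−f) + s.
Here 1−s−f = 0.644 and s = 0.019.
u_1 = 0.138200 × 0.644 + 0.019 = 0.108001.
u_2 = 0.108001 × 0.644 + 0.019 = 0.088553.
u_3 = 0.088553 × 0.644 + 0.019 = 0.076028.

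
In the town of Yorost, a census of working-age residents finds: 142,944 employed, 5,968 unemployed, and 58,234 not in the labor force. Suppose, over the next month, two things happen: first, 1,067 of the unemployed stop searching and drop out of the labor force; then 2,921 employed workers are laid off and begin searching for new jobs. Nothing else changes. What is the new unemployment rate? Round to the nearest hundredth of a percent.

Initially, labor force = 142,944 + 5,968 = 148,912, so u = 5,968/148,912 = 4.01%.
After the first change, unemployed and labor force both fall by 1,067 → E = 142,944, U = 4,901, labor force = 147,845.
After the second change, employed falls and unemployed rises by 2,921; labor force unchanged → E = 140,023, U = 7,822, labor force = 147,845.
New unemployment rate = 7,822 / 147,845 = 5.29%.

New unemployment rate ≈ 5.29%.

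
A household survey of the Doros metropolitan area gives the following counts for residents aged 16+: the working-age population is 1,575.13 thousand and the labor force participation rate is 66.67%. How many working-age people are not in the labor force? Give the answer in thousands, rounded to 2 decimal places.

About 524.99 thousand are not in the labor force.

Share not in the labor force = 1 − 0.6667 = 0.3333.
Not in labor force = 0.3333 × 1,575.13 ≈ 524.99 thousand.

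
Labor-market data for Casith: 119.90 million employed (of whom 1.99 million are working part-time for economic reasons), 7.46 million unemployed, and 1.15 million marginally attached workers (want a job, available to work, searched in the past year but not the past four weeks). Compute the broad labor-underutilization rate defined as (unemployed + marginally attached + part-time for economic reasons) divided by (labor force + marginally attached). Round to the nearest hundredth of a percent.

Broad underutilization rate ≈ 8.25%.

Labor force = 119.90 + 7.46 = 127.36 million.
Numerator = 7.46 + 1.15 + 1.99 = 10.60 million.
Denominator = 127.36 + 1.15 = 128.51 million.
Broad rate = 10.60 / 128.51 = 8.25%.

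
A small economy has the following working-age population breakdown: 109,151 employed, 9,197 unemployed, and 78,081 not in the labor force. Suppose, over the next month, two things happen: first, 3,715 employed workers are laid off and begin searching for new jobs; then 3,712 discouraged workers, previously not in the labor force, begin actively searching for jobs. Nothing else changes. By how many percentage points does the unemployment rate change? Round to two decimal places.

Initially, labor force = 109,151 + 9,197 = 118,348, so u = 9,197/118,348 = 7.77%.
After the first change, employed falls and unemployed rises by 3,715; labor force unchanged → E = 105,436, U = 12,912, labor force = 118,348.
After the second change, unemployed and labor force both rise by 3,712 → E = 105,436, U = 16,624, labor force = 122,060.
New unemployment rate = 16,624 / 122,060 = 13.62%.
Change = 13.62% − 7.77% = +5.85 percentage points.

The unemployment rate changes by +5.85 percentage points.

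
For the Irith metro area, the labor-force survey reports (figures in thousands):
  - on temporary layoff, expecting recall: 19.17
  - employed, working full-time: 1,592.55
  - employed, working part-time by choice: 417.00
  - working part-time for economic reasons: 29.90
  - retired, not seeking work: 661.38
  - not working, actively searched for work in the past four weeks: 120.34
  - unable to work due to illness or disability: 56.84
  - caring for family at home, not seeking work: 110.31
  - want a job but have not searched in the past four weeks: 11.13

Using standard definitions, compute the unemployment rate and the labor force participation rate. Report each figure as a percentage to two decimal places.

Employed = 1,592.55 + 417.00 + 29.90 = 2,039.45 thousand (anyone who worked, including part-time for economic reasons, counts as employed).
Unemployed = 19.17 + 120.34 = 139.51 thousand (jobless and actively searching, or on temporary layoff).
Labor force = 2,039.45 + 139.51 = 2,178.96 thousand.
Not in labor force = 661.38 + 56.84 + 110.31 + 11.13 = 839.66 thousand (those not working and not actively searching are outside the labor force — including those who want a job but have given up searching).
Civilian working-age population = 2,178.96 + 839.66 = 3,018.62 thousand.
Unemployment rate = 139.51 / 2,178.96 = 6.40%.
Labor force participation rate = 2,178.96 / 3,018.62 = 72.18%.

Unemployment rate ≈ 6.40%; labor force participation rate ≈ 72.18%.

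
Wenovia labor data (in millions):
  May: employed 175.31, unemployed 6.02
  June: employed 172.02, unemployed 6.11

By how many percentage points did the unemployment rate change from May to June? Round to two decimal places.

The unemployment rate changed by +0.11 percentage points.

May: labor force = 175.31 + 6.02 = 181.33; u = 6.02/181.33 = 3.32%.
June: labor force = 172.02 + 6.11 = 178.13; u = 6.11/178.13 = 3.43%.
Change = 3.43% − 3.32% = +0.11 pp.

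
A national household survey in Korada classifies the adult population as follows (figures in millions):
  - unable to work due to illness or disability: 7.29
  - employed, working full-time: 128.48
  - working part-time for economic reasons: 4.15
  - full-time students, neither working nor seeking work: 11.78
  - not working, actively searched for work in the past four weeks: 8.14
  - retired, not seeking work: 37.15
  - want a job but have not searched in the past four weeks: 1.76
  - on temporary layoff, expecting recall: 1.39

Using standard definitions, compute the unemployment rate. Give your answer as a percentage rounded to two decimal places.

Employed = 128.48 + 4.15 = 132.63 million (anyone who worked, including part-time for economic reasons, counts as employed).
Unemployed = 8.14 + 1.39 = 9.53 million (jobless and actively searching, or on temporary layoff).
Labor force = 132.63 + 9.53 = 142.16 million.
Unemployment rate = 9.53 / 142.16 = 6.70%.

Unemployment rate ≈ 6.70%.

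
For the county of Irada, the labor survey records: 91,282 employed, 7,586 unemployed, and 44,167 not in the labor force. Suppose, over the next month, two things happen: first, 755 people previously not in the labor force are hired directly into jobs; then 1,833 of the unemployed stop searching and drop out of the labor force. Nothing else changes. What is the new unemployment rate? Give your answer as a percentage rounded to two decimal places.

Initially, labor force = 91,282 + 7,586 = 98,868, so u = 7,586/98,868 = 7.67%.
After the first change, employed and labor force both rise by 755; unemployed unchanged → E = 92,037, U = 7,586, labor force = 99,623.
After the second change, unemployed and labor force both fall by 1,833 → E = 92,037, U = 5,753, labor force = 97,790.
New unemployment rate = 5,753 / 97,790 = 5.88%.

New unemployment rate ≈ 5.88%.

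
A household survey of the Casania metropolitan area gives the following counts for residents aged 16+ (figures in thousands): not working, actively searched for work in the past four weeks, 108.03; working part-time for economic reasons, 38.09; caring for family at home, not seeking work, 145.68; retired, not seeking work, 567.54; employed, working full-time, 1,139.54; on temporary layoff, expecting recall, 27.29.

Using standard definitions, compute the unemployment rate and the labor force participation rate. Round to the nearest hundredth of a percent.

Employed = 38.09 + 1,139.54 = 1,177.63 thousand (anyone who worked, including part-time for economic reasons, counts as employed).
Unemployed = 108.03 + 27.29 = 135.32 thousand (jobless and actively searching, or on temporary layoff).
Labor force = 1,177.63 + 135.32 = 1,312.95 thousand.
Not in labor force = 145.68 + 567.54 = 713.22 thousand (those not working and not actively searching are outside the labor force).
Civilian working-age population = 1,312.95 + 713.22 = 2,026.17 thousand.
Unemployment rate = 135.32 / 1,312.95 = 10.31%.
Labor force participation rate = 1,312.95 / 2,026.17 = 64.80%.

Unemployment rate ≈ 10.31%; labor force participation rate ≈ 64.80%.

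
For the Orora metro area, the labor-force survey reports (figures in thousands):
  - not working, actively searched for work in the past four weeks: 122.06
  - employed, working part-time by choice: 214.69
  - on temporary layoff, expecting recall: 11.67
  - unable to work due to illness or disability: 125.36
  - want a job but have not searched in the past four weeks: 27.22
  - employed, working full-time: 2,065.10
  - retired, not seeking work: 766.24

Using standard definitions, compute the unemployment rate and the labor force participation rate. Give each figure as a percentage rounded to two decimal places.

Employed = 214.69 + 2,065.10 = 2,279.79 thousand.
Unemployed = 122.06 + 11.67 = 133.73 thousand (jobless and actively searching, or on temporary layoff).
Labor force = 2,279.79 + 133.73 = 2,413.52 thousand.
Not in labor force = 125.36 + 27.22 + 766.24 = 918.82 thousand (those not working and not actively searching are outside the labor force — including those who want a job but have given up searching).
Civilian working-age population = 2,413.52 + 918.82 = 3,332.34 thousand.
Unemployment rate = 133.73 / 2,413.52 = 5.54%.
Labor force participation rate = 2,413.52 / 3,332.34 = 72.43%.

Unemployment rate ≈ 5.54%; labor force participation rate ≈ 72.43%.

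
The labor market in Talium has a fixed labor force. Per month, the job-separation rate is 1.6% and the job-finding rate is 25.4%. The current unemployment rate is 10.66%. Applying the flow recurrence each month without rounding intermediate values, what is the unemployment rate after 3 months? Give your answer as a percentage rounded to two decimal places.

Unemployment rate after three months ≈ 7.77%.

With a fixed labor force, u_{t+1} = u_t + s·(1−u_t) − f·u_t = u_t·(1−s−f) + s.
Here 1−s−f = 0.730 and s = 0.016.
u_1 = 0.106600 × 0.730 + 0.016 = 0.093818.
u_2 = 0.093818 × 0.730 + 0.016 = 0.084487.
u_3 = 0.084487 × 0.730 + 0.016 = 0.077676.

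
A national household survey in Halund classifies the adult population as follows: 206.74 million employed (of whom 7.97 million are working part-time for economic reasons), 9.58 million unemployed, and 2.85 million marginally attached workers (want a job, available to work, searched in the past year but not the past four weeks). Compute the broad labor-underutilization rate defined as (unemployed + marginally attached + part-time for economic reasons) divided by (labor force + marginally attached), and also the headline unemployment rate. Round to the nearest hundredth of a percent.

Broad underutilization rate ≈ 9.31%; headline unemployment rate ≈ 4.43%.

Labor force = 206.74 + 9.58 = 216.32 million.
Numerator = 9.58 + 2.85 + 7.97 = 20.40 million.
Denominator = 216.32 + 2.85 = 219.17 million.
Broad rate = 20.40 / 219.17 = 9.31%.
Headline unemployment rate = 9.58 / 216.32 = 4.43%.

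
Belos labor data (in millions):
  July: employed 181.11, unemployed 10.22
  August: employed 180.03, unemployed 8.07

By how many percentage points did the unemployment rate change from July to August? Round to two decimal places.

July: labor force = 181.11 + 10.22 = 191.33; u = 10.22/191.33 = 5.34%.
August: labor force = 180.03 + 8.07 = 188.10; u = 8.07/188.10 = 4.29%.
Change = 4.29% − 5.34% = −1.05 pp.

The unemployment rate changed by −1.05 percentage points.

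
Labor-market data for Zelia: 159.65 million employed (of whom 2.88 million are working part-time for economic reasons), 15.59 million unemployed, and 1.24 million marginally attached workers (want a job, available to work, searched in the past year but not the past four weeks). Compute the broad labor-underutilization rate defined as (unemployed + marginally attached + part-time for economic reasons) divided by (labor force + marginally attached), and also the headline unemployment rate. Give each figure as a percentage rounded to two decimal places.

Broad underutilization rate ≈ 11.17%; headline unemployment rate ≈ 8.90%.

Labor force = 159.65 + 15.59 = 175.24 million.
Numerator = 15.59 + 1.24 + 2.88 = 19.71 million.
Denominator = 175.24 + 1.24 = 176.48 million.
Broad rate = 19.71 / 176.48 = 11.17%.
Headline unemployment rate = 15.59 / 175.24 = 8.90%.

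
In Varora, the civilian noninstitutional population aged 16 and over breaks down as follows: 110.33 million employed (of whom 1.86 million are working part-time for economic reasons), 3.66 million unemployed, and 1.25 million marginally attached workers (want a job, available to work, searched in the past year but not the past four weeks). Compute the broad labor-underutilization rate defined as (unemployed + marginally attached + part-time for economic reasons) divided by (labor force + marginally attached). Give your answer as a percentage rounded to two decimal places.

Broad underutilization rate ≈ 5.87%.

Labor force = 110.33 + 3.66 = 113.99 million.
Numerator = 3.66 + 1.25 + 1.86 = 6.77 million.
Denominator = 113.99 + 1.25 = 115.24 million.
Broad rate = 6.77 / 115.24 = 5.87%.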